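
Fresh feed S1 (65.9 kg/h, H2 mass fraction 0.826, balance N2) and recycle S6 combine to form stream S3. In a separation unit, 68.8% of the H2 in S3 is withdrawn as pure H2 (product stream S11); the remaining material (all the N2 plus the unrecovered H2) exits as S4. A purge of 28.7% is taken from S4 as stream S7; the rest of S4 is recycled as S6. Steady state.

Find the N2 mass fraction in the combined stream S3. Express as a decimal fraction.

N2 enters only via S1 and leaves only via the purge: 65.9×0.174 = 0.287×(N2 in S4), and the separation unit passes all N2, so N2 in S3 = N2 in S4 = 39.953 kg/h.
H2 in S3: m_A = 65.9×0.826 + (1−0.287)·(1−0.688)·m_A, so m_A = 54.433/0.7775 = 70.007 kg/h.
S3 = 70.007 + 39.953 = 109.96 kg/h.
N2 fraction in S3 = 39.953/109.96 = 0.363.

0.363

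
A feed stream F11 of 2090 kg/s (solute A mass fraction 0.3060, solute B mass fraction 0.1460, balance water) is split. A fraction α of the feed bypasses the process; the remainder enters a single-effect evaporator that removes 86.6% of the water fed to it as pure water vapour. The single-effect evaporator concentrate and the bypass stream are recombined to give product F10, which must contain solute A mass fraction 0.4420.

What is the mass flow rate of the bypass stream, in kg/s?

All 2090×0.306 = 639.54 kg/s of solute A reaches F10, so F10 = 639.54/0.442 = 1446.9 kg/s and vapour = 643.08 kg/s.
The evaporator receives (1−α)·2090 of feed at 0.548 water and removes 0.866 of that water:
0.866×0.548×(1−α)×2090 = 643.08
(1−α) = 643.08/991.85 = 0.6484;  α = 0.3516.
Bypass flow = 0.3516×2090 = 734.92 kg/s.

734.9 kg/s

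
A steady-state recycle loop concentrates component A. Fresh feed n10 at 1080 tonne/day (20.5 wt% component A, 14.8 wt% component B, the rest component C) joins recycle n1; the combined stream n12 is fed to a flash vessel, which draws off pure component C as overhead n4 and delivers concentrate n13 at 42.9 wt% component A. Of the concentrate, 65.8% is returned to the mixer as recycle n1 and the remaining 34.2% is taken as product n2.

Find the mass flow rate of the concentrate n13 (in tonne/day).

Overall component A balance (none leaves overhead): component A in fresh feed = component A in product, i.e. 1080×0.205 = (1−0.658)·n13·0.429.
n13 = 221.4/(0.429×0.342) = 1509 tonne/day.

1509 tonne/day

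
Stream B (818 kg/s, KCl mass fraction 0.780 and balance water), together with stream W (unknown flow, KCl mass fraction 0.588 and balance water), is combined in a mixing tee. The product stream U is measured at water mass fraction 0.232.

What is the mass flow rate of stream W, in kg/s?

54.53 kg/s

Let W be the unknown flow. Total out = 818 + W.
water balance: 179.96 + 0.412·W = 0.232·(818 + W)
(0.412 − 0.232)·W = 0.232×818 − 179.96 = 9.816
W = 9.816 / 0.180 = 54.533 kg/s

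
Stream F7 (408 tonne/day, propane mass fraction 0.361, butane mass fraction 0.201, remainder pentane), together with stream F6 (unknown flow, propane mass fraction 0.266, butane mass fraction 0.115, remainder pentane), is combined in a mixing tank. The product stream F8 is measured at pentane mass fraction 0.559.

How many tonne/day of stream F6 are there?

Let F6 be the unknown flow. Total out = 408 + F6.
pentane balance: 178.7 + 0.619·F6 = 0.559·(408 + F6)
(0.619 − 0.559)·F6 = 0.559×408 − 178.7 = 49.368
F6 = 49.368 / 0.060 = 822.8 tonne/day

822.8 tonne/day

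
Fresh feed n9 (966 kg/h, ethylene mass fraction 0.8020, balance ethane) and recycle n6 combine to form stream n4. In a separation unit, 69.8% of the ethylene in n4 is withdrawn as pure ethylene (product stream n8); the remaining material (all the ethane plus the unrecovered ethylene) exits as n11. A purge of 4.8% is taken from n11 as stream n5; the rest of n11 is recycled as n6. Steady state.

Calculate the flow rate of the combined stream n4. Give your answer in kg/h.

5072 kg/h

ethane enters only via n9 and leaves only via the purge: 966×0.198 = 0.048×(ethane in n11), and the separation unit passes all ethane, so ethane in n4 = ethane in n11 = 3984.8 kg/h.
ethylene in n4: m_A = 966×0.802 + (1−0.048)·(1−0.698)·m_A, so m_A = 774.73/0.7125 = 1087.3 kg/h.
n4 = 1087.3 + 3984.8 = 5072.1 kg/h.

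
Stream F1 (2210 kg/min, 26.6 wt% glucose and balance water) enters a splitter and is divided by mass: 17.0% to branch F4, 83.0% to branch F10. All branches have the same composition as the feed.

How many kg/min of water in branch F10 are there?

1346 kg/min

Branch F10 total = 0.830×2210 = 1834.3 kg/min.
water in F10 = 0.734×1834.3 = 1346.4 kg/min.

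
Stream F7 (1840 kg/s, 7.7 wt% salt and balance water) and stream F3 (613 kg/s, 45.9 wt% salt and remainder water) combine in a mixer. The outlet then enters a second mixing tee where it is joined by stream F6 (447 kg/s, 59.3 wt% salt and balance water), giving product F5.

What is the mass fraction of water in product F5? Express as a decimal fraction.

0.763

Overall, product flow = 2900 kg/s.
water in = 1840×0.923 + 613×0.541 + 447×0.407 = 2211.9 kg/s.
water fraction in F5 = 0.763.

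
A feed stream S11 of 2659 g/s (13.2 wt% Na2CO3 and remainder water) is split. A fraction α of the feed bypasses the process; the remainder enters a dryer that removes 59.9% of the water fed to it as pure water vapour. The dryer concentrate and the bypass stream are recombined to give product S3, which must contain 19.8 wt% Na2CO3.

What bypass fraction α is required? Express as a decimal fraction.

0.359

All 2659×0.132 = 350.99 g/s of Na2CO3 reaches S3, so S3 = 350.99/0.198 = 1772.7 g/s and vapour = 886.33 g/s.
The evaporator receives (1−α)·2659 of feed at 0.868 water and removes 0.599 of that water:
0.599×0.868×(1−α)×2659 = 886.33
(1−α) = 886.33/1382.5 = 0.6411;  α = 0.3589.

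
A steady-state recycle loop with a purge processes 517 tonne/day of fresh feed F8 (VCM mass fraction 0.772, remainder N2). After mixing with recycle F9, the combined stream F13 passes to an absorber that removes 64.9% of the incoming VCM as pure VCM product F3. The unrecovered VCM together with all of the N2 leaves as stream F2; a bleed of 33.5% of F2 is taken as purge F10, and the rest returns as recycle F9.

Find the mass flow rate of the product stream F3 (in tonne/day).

337.9 tonne/day

VCM in F13: m_A = 517×0.772 + (1−0.335)·(1−0.649)·m_A, so m_A = 399.12/0.7666 = 520.65 tonne/day.
Product F3 = 0.649×520.65 = 337.9 tonne/day.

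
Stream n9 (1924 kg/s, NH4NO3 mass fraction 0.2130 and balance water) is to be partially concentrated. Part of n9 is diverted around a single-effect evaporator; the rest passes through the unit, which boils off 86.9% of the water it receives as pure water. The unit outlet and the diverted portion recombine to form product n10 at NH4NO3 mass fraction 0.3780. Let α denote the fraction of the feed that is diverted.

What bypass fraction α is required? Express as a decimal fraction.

All 1924×0.213 = 409.81 kg/s of NH4NO3 reaches n10, so n10 = 409.81/0.378 = 1084.2 kg/s and vapour = 839.84 kg/s.
The evaporator receives (1−α)·1924 of feed at 0.787 water and removes 0.869 of that water:
0.869×0.787×(1−α)×1924 = 839.84
(1−α) = 839.84/1315.8 = 0.6383;  α = 0.3617.

0.362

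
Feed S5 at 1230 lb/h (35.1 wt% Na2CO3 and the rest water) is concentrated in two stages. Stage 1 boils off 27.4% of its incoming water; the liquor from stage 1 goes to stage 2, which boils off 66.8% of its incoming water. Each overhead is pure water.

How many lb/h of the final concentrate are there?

624.1 lb/h

water in feed = 1230×0.649 = 798.27 lb/h.
After stage 1: water left = (1−0.274)×798.27 = 579.54; stream total = 1011.3 lb/h.
After stage 2: water left = (1−0.668)×579.54 = 192.41; final concentrate = 624.14 lb/h.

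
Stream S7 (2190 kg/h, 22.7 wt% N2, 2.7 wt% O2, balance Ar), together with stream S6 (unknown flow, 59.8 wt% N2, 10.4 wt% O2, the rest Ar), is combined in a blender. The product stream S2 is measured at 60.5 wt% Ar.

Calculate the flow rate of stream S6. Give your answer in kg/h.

Let S6 be the unknown flow. Total out = 2190 + S6.
Ar balance: 1633.7 + 0.298·S6 = 0.605·(2190 + S6)
(0.298 − 0.605)·S6 = 0.605×2190 − 1633.7 = -308.79
S6 = -308.79 / -0.307 = 1005.8 kg/h

1006 kg/h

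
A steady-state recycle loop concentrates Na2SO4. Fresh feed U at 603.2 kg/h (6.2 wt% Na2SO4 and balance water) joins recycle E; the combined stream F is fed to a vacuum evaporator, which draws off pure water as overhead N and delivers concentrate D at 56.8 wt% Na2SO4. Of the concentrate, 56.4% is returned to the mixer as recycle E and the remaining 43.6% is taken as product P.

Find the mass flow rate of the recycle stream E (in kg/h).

Overall Na2SO4 balance (none leaves overhead): Na2SO4 in fresh feed = Na2SO4 in product, i.e. 603.2×0.062 = (1−0.564)·D·0.568.
D = 37.398/(0.568×0.436) = 151.01 kg/h.
Recycle E = 0.564×151.01 = 85.172 kg/h.

85.17 kg/h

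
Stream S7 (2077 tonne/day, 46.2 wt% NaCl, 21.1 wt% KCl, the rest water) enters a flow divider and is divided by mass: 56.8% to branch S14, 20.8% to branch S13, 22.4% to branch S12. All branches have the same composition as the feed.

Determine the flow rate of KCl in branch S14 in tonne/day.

Branch S14 total = 0.568×2077 = 1179.7 tonne/day.
KCl in S14 = 0.211×1179.7 = 248.92 tonne/day.

248.9 tonne/day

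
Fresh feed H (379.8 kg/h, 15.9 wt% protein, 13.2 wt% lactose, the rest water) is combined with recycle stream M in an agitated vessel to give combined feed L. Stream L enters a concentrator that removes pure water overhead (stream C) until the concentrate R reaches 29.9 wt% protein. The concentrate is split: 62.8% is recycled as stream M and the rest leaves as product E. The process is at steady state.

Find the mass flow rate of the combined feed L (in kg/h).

Overall protein balance (none leaves overhead): protein in fresh feed = protein in product, i.e. 379.8×0.159 = (1−0.628)·R·0.299.
R = 60.388/(0.299×0.372) = 542.92 kg/h.
Recycle M = 0.628×542.92 = 340.96 kg/h.
Combined feed L = 379.8 + 340.96 = 720.76 kg/h.

720.8 kg/h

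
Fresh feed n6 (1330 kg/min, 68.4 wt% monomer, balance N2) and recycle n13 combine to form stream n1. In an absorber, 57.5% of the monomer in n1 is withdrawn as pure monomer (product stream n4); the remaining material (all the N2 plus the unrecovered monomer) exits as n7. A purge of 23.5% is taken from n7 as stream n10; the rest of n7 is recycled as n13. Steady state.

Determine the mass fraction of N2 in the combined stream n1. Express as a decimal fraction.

0.570

N2 enters only via n6 and leaves only via the purge: 1330×0.316 = 0.235×(N2 in n7), and the absorber passes all N2, so N2 in n1 = N2 in n7 = 1788.4 kg/min.
monomer in n1: m_A = 1330×0.684 + (1−0.235)·(1−0.575)·m_A, so m_A = 909.72/0.6749 = 1348 kg/min.
n1 = 1348 + 1788.4 = 3136.4 kg/min.
N2 fraction in n1 = 1788.4/3136.4 = 0.570.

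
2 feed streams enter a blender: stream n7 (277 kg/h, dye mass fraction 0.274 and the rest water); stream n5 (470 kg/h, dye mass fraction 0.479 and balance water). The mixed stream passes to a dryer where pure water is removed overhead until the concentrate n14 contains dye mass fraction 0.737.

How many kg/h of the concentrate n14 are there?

dye entering = 277×0.274 + 470×0.479 = 301.03 kg/h.
All dye reports to n14, so n14 = 301.03/0.737 = 408.45 kg/h.

408.5 kg/h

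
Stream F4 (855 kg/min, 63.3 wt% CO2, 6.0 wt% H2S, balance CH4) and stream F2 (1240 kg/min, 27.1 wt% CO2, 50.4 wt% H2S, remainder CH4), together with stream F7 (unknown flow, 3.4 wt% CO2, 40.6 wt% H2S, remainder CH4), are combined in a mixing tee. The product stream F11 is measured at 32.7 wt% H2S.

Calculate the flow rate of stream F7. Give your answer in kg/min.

111.5 kg/min

Let F7 be the unknown flow. Total out = 2095 + F7.
H2S balance: 676.26 + 0.406·F7 = 0.327·(2095 + F7)
(0.406 − 0.327)·F7 = 0.327×2095 − 676.26 = 8.805
F7 = 8.805 / 0.079 = 111.46 kg/min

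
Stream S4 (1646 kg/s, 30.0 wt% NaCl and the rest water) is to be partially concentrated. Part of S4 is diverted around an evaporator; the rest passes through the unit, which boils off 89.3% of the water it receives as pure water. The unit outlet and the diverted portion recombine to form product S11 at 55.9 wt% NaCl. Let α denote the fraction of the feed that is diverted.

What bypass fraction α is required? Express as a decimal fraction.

All 1646×0.300 = 493.8 kg/s of NaCl reaches S11, so S11 = 493.8/0.559 = 883.36 kg/s and vapour = 762.64 kg/s.
The evaporator receives (1−α)·1646 of feed at 0.700 water and removes 0.893 of that water:
0.893×0.700×(1−α)×1646 = 762.64
(1−α) = 762.64/1028.9 = 0.7412;  α = 0.2588.

0.259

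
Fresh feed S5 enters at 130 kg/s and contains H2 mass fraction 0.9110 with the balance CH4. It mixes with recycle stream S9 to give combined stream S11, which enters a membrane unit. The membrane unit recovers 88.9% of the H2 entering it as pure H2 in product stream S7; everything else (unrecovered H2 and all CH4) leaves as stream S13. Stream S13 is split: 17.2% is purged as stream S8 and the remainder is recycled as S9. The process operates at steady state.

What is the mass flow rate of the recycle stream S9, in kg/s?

67.68 kg/s

CH4 enters only via S5 and leaves only via the purge: 130×0.089 = 0.172×(CH4 in S13), and the membrane unit passes all CH4, so CH4 in S11 = CH4 in S13 = 67.267 kg/s.
H2 in S11: m_A = 130×0.911 + (1−0.172)·(1−0.889)·m_A, so m_A = 118.43/0.9081 = 130.42 kg/s.
S13 = (1−0.889)×130.42 + 67.267 = 81.744 kg/s.
Recycle S9 = (1−0.172)×81.744 = 67.684 kg/s.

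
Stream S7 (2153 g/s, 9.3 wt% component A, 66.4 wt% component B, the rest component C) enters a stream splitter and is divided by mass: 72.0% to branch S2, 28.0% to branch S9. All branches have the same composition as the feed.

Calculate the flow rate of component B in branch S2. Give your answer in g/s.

Branch S2 total = 0.720×2153 = 1550.2 g/s.
component B in S2 = 0.664×1550.2 = 1029.3 g/s.

1029 g/s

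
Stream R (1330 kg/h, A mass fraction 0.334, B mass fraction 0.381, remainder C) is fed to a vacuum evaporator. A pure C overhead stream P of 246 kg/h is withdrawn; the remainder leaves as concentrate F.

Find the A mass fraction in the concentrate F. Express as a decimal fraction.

A is not removed: 1330×0.334 = 444.22 kg/h of A enters F.
Concentrate = 1330 − 246 = 1084 kg/h.
Mass fraction = 444.22/1084 = 0.410.

0.410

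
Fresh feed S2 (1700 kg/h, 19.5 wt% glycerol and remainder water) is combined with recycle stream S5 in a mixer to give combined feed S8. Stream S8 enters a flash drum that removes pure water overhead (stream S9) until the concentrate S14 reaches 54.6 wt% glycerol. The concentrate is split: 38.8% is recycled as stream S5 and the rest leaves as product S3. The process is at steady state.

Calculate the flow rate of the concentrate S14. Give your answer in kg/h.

992.1 kg/h

Overall glycerol balance (none leaves overhead): glycerol in fresh feed = glycerol in product, i.e. 1700×0.195 = (1−0.388)·S14·0.546.
S14 = 331.5/(0.546×0.612) = 992.06 kg/h.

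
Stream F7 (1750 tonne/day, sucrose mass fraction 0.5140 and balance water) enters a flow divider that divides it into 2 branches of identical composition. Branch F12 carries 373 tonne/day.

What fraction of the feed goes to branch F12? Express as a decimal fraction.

Fraction to F12 = 373/1750 = 0.2131.

0.213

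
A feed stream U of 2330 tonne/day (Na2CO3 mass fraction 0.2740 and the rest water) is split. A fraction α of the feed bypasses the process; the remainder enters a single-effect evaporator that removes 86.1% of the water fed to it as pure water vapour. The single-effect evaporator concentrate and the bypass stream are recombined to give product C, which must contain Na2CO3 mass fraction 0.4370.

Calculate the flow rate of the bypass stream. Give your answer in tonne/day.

All 2330×0.274 = 638.42 tonne/day of Na2CO3 reaches C, so C = 638.42/0.437 = 1460.9 tonne/day and vapour = 869.08 tonne/day.
The evaporator receives (1−α)·2330 of feed at 0.726 water and removes 0.861 of that water:
0.861×0.726×(1−α)×2330 = 869.08
(1−α) = 869.08/1456.5 = 0.5967;  α = 0.4033.
Bypass flow = 0.4033×2330 = 939.66 tonne/day.

939.7 tonne/day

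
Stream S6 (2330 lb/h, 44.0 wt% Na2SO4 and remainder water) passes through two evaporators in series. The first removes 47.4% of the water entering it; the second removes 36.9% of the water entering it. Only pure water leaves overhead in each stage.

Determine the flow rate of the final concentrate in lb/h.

1458 lb/h

water in feed = 2330×0.560 = 1304.8 lb/h.
After stage 1: water left = (1−0.474)×1304.8 = 686.32; stream total = 1711.5 lb/h.
After stage 2: water left = (1−0.369)×686.32 = 433.07; final concentrate = 1458.3 lb/h.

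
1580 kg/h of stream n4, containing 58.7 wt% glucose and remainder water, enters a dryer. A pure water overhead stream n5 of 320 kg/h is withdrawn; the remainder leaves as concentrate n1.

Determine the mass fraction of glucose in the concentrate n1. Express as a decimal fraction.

glucose is not removed: 1580×0.587 = 927.46 kg/h of glucose enters n1.
Concentrate = 1580 − 320 = 1260 kg/h.
Mass fraction = 927.46/1260 = 0.7361.

0.7361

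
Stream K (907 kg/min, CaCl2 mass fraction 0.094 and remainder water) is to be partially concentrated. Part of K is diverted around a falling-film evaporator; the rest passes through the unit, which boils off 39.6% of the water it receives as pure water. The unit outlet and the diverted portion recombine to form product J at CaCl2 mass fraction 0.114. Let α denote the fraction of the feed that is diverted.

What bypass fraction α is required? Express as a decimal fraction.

All 907×0.094 = 85.258 kg/min of CaCl2 reaches J, so J = 85.258/0.114 = 747.88 kg/min and vapour = 159.12 kg/min.
The evaporator receives (1−α)·907 of feed at 0.906 water and removes 0.396 of that water:
0.396×0.906×(1−α)×907 = 159.12
(1−α) = 159.12/325.41 = 0.4890;  α = 0.5110.

0.511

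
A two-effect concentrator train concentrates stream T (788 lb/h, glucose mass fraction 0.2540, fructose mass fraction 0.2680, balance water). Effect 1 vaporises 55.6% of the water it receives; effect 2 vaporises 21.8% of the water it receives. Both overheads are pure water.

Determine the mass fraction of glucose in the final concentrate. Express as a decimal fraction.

0.3692

water in feed = 788×0.478 = 376.66 lb/h.
After stage 1: water left = (1−0.556)×376.66 = 167.24; stream total = 578.57 lb/h.
After stage 2: water left = (1−0.218)×167.24 = 130.78; final concentrate = 542.12 lb/h.
glucose fraction = 200.15/542.12 = 0.3692.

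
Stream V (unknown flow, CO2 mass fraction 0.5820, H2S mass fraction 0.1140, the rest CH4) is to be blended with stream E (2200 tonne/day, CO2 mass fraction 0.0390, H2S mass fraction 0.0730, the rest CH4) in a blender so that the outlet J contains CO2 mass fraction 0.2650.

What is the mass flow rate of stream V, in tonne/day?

1568 tonne/day

Let V be the unknown flow. Total out = 2200 + V.
CO2 balance: 85.8 + 0.582·V = 0.265·(2200 + V)
(0.582 − 0.265)·V = 0.265×2200 − 85.8 = 497.2
V = 497.2 / 0.317 = 1568.5 tonne/day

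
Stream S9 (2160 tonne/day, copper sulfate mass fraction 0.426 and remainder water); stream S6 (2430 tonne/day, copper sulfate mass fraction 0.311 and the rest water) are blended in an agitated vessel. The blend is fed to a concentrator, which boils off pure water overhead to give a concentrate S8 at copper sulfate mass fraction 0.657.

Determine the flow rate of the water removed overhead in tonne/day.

copper sulfate entering = 2160×0.426 + 2430×0.311 = 1675.9 tonne/day.
All copper sulfate reports to S8, so S8 = 1675.9/0.657 = 2550.8 tonne/day.
Total feed = 4590 tonne/day; overhead = 4590 − 2550.8 = 2039.2 tonne/day.

2039 tonne/day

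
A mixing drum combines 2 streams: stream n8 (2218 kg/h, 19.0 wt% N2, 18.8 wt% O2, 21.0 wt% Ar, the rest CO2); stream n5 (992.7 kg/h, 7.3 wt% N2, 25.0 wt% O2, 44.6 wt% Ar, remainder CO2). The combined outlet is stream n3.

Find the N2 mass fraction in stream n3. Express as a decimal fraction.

0.154

Total flow out = 2218 + 992.7 = 3210.7 kg/h.
N2 in = 2218×0.190 + 992.7×0.073 = 493.89 kg/h.
N2 mass fraction in n3 = 493.89/3210.7 = 0.154.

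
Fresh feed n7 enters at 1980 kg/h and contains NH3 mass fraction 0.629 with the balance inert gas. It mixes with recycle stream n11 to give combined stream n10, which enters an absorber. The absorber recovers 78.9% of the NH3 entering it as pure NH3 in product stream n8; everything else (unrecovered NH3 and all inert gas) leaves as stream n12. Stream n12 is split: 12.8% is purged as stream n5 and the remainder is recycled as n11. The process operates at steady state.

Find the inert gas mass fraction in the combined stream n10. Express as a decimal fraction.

inert gas enters only via n7 and leaves only via the purge: 1980×0.371 = 0.128×(inert gas in n12), and the absorber passes all inert gas, so inert gas in n10 = inert gas in n12 = 5738.9 kg/h.
NH3 in n10: m_A = 1980×0.629 + (1−0.128)·(1−0.789)·m_A, so m_A = 1245.4/0.8160 = 1526.2 kg/h.
n10 = 1526.2 + 5738.9 = 7265.1 kg/h.
inert gas fraction in n10 = 5738.9/7265.1 = 0.790.

0.790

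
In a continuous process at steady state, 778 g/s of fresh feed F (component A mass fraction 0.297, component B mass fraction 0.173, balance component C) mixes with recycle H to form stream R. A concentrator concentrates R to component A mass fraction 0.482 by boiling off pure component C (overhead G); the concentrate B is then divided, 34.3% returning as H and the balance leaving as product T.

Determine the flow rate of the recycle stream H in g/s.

Overall component A balance (none leaves overhead): component A in fresh feed = component A in product, i.e. 778×0.297 = (1−0.343)·B·0.482.
B = 231.07/(0.482×0.657) = 729.67 g/s.
Recycle H = 0.343×729.67 = 250.28 g/s.

250.3 g/s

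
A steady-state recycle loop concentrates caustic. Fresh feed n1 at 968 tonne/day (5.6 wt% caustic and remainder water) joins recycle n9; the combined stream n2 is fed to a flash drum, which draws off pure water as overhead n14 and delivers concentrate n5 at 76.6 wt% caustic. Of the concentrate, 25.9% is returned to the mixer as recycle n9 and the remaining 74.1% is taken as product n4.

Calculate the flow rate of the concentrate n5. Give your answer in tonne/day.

Overall caustic balance (none leaves overhead): caustic in fresh feed = caustic in product, i.e. 968×0.056 = (1−0.259)·n5·0.766.
n5 = 54.208/(0.766×0.741) = 95.503 tonne/day.

95.5 tonne/day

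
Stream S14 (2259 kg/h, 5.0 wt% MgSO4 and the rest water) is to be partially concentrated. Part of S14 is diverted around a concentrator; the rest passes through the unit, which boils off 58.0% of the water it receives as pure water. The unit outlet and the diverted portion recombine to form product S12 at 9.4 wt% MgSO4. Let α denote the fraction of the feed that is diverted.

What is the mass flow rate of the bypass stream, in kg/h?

339.9 kg/h

All 2259×0.050 = 112.95 kg/h of MgSO4 reaches S12, so S12 = 112.95/0.094 = 1201.6 kg/h and vapour = 1057.4 kg/h.
The evaporator receives (1−α)·2259 of feed at 0.950 water and removes 0.580 of that water:
0.580×0.950×(1−α)×2259 = 1057.4
(1−α) = 1057.4/1244.7 = 0.8495;  α = 0.1505.
Bypass flow = 0.1505×2259 = 339.94 kg/h.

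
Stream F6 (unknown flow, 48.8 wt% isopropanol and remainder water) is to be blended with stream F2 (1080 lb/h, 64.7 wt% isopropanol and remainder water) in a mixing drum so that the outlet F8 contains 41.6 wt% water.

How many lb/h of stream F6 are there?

Let F6 be the unknown flow. Total out = 1080 + F6.
water balance: 381.24 + 0.512·F6 = 0.416·(1080 + F6)
(0.512 − 0.416)·F6 = 0.416×1080 − 381.24 = 68.04
F6 = 68.04 / 0.096 = 708.75 lb/h

708.8 lb/h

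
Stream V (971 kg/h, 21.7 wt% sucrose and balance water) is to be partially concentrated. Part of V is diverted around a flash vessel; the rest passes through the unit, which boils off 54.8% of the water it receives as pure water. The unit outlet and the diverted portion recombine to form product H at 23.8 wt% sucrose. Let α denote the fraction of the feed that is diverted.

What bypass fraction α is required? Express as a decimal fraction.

All 971×0.217 = 210.71 kg/h of sucrose reaches H, so H = 210.71/0.238 = 885.32 kg/h and vapour = 85.676 kg/h.
The evaporator receives (1−α)·971 of feed at 0.783 water and removes 0.548 of that water:
0.548×0.783×(1−α)×971 = 85.676
(1−α) = 85.676/416.64 = 0.2056;  α = 0.7944.

0.794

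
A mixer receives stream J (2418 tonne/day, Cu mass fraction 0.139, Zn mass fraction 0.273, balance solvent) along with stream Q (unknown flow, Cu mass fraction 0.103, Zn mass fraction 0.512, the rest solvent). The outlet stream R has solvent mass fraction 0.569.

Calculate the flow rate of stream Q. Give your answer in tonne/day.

249.7 tonne/day

Let Q be the unknown flow. Total out = 2418 + Q.
solvent balance: 1421.8 + 0.385·Q = 0.569·(2418 + Q)
(0.385 − 0.569)·Q = 0.569×2418 − 1421.8 = -45.942
Q = -45.942 / -0.184 = 249.68 tonne/day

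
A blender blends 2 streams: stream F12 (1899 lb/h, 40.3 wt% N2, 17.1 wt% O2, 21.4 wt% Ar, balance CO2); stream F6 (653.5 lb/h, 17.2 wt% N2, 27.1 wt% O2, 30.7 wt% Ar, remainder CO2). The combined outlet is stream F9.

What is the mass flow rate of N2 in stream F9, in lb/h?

877.7 lb/h

N2 out = N2 in = 1899×0.403 + 653.5×0.172 = 877.7 lb/h.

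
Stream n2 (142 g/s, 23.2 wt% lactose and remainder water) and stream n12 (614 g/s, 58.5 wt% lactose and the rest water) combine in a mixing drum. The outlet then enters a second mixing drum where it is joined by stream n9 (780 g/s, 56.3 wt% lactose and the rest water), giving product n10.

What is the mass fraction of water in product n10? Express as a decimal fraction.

0.459

Overall, product flow = 1536 g/s.
water in = 142×0.768 + 614×0.415 + 780×0.437 = 704.73 g/s.
water fraction in n10 = 0.459.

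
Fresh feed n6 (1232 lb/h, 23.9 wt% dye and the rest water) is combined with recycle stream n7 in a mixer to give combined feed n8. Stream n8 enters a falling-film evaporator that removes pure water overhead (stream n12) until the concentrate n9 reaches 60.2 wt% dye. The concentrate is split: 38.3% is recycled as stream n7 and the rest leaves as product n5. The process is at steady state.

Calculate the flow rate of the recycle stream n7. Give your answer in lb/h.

Overall dye balance (none leaves overhead): dye in fresh feed = dye in product, i.e. 1232×0.239 = (1−0.383)·n9·0.602.
n9 = 294.45/(0.602×0.617) = 792.73 lb/h.
Recycle n7 = 0.383×792.73 = 303.62 lb/h.

303.6 lb/h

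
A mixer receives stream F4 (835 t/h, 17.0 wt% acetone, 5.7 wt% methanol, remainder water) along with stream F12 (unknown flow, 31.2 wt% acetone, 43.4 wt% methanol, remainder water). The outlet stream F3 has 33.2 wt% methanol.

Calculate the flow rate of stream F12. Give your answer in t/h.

Let F12 be the unknown flow. Total out = 835 + F12.
methanol balance: 47.595 + 0.434·F12 = 0.332·(835 + F12)
(0.434 − 0.332)·F12 = 0.332×835 − 47.595 = 229.63
F12 = 229.63 / 0.102 = 2251.2 t/h

2251 t/h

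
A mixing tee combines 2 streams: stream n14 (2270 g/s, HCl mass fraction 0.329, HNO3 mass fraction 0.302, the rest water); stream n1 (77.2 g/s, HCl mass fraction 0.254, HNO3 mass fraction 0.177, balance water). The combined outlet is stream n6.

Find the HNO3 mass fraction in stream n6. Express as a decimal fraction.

0.298

Total flow out = 2270 + 77.2 = 2347.2 g/s.
HNO3 in = 2270×0.302 + 77.2×0.177 = 699.2 g/s.
HNO3 mass fraction in n6 = 699.2/2347.2 = 0.298.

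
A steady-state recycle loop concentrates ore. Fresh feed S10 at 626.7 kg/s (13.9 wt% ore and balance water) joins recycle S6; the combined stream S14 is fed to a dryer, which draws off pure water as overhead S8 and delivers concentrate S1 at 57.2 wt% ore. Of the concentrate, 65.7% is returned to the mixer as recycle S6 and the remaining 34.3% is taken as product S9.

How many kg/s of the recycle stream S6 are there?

Overall ore balance (none leaves overhead): ore in fresh feed = ore in product, i.e. 626.7×0.139 = (1−0.657)·S1·0.572.
S1 = 87.111/(0.572×0.343) = 444 kg/s.
Recycle S6 = 0.657×444 = 291.71 kg/s.

291.7 kg/s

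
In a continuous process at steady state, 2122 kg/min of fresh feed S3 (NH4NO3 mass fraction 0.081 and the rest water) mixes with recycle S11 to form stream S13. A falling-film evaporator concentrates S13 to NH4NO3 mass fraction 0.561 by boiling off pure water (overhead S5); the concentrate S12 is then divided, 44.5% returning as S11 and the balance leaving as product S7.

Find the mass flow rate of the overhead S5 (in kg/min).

Overall NH4NO3 balance (none leaves overhead): NH4NO3 in fresh feed = NH4NO3 in product, i.e. 2122×0.081 = (1−0.445)·S12·0.561.
S12 = 171.88/(0.561×0.555) = 552.05 kg/min.
Recycle S11 = 0.445×552.05 = 245.66 kg/min.
Combined feed S13 = 2122 + 245.66 = 2367.7 kg/min.
Overhead S5 = S13 − S12 = 2367.7 − 552.05 = 1815.6 kg/min.

1816 kg/min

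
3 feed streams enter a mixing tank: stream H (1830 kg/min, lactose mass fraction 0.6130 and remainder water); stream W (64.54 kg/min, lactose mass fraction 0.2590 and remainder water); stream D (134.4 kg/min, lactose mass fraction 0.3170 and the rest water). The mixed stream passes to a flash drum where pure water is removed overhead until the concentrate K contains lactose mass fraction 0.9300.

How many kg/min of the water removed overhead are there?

758.9 kg/min

lactose entering = 1830×0.613 + 64.54×0.259 + 134.4×0.317 = 1181.1 kg/min.
All lactose reports to K, so K = 1181.1/0.930 = 1270 kg/min.
Total feed = 2028.9 kg/min; overhead = 2028.9 − 1270 = 758.93 kg/min.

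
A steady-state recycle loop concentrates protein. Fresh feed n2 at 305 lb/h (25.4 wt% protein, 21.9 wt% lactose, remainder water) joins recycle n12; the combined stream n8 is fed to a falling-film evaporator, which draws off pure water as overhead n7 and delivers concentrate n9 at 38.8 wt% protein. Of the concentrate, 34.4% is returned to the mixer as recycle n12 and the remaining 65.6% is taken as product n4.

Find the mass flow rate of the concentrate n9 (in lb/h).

304.4 lb/h

Overall protein balance (none leaves overhead): protein in fresh feed = protein in product, i.e. 305×0.254 = (1−0.344)·n9·0.388.
n9 = 77.47/(0.388×0.656) = 304.37 lb/h.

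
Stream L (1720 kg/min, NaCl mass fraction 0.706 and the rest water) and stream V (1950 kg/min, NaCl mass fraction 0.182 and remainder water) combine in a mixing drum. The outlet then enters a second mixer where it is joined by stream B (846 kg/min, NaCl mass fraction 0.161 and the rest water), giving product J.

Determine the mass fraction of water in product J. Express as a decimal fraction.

Overall, product flow = 4516 kg/min.
water in = 1720×0.294 + 1950×0.818 + 846×0.839 = 2810.6 kg/min.
water fraction in J = 0.622.

0.622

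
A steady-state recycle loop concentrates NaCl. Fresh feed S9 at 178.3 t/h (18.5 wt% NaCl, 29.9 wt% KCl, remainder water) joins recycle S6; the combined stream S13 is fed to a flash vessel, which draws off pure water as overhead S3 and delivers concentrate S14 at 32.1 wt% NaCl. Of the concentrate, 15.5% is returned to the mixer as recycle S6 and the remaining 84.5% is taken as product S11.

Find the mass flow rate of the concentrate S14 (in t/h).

Overall NaCl balance (none leaves overhead): NaCl in fresh feed = NaCl in product, i.e. 178.3×0.185 = (1−0.155)·S14·0.321.
S14 = 32.986/(0.321×0.845) = 121.61 t/h.

121.6 t/h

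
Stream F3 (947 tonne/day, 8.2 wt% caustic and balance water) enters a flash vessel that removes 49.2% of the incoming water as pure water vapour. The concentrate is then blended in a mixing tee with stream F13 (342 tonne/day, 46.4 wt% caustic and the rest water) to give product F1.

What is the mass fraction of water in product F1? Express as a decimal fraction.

Vapour removed = 0.492×0.918×947 = 427.72 tonne/day; concentrate = 519.28 tonne/day.
water reaching the mixer = 441.63 (from concentrate) + 342×0.536 = 624.94 tonne/day.
Product flow = 519.28 + 342 = 861.28 tonne/day; water fraction = 0.726.

0.726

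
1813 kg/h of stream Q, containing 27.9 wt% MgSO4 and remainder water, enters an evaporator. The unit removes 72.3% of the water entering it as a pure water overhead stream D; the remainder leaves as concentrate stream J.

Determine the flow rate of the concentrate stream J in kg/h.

water entering = 1813×0.721 = 1307.2 kg/h; overhead removed = 0.723×1307.2 = 945.09 kg/h.
Concentrate = 1813 − 945.09 = 867.91 kg/h.

867.9 kg/h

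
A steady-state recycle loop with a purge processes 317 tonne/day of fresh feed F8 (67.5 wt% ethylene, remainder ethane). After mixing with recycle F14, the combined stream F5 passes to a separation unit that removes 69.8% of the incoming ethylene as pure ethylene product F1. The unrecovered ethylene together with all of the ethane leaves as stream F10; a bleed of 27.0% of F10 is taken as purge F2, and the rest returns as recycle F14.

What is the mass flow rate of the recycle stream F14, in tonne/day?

339.1 tonne/day

ethane enters only via F8 and leaves only via the purge: 317×0.325 = 0.270×(ethane in F10), and the separation unit passes all ethane, so ethane in F5 = ethane in F10 = 381.57 tonne/day.
ethylene in F5: m_A = 317×0.675 + (1−0.270)·(1−0.698)·m_A, so m_A = 213.98/0.7795 = 274.49 tonne/day.
F10 = (1−0.698)×274.49 + 381.57 = 464.47 tonne/day.
Recycle F14 = (1−0.270)×464.47 = 339.06 tonne/day.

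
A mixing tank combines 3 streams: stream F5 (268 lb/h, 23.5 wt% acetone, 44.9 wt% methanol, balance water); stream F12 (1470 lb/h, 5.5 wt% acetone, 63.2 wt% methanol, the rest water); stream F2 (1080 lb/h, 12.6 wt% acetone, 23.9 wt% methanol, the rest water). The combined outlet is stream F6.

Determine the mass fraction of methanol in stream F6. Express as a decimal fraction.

Total flow out = 268 + 1470 + 1080 = 2818 lb/h.
methanol in = 268×0.449 + 1470×0.632 + 1080×0.239 = 1307.5 lb/h.
methanol mass fraction in F6 = 1307.5/2818 = 0.464.

0.464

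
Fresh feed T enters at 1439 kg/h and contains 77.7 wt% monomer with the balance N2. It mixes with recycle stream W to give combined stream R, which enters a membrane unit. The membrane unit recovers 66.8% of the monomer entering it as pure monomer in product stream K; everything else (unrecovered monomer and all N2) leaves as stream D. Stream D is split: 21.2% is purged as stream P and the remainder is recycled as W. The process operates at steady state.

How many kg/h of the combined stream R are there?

N2 enters only via T and leaves only via the purge: 1439×0.223 = 0.212×(N2 in D), and the membrane unit passes all N2, so N2 in R = N2 in D = 1513.7 kg/h.
monomer in R: m_A = 1439×0.777 + (1−0.212)·(1−0.668)·m_A, so m_A = 1118.1/0.7384 = 1514.3 kg/h.
R = 1514.3 + 1513.7 = 3027.9 kg/h.

3028 kg/h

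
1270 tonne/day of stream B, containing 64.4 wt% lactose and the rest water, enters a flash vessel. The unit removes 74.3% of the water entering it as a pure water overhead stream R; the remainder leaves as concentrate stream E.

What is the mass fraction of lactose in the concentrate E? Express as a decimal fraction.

lactose is not removed: 1270×0.644 = 817.88 tonne/day of lactose enters E.
water entering = 1270×0.356 = 452.12 tonne/day; overhead removed = 0.743×452.12 = 335.93 tonne/day.
Concentrate = 1270 − 335.93 = 934.07 tonne/day.
Mass fraction = 817.88/934.07 = 0.876.

0.876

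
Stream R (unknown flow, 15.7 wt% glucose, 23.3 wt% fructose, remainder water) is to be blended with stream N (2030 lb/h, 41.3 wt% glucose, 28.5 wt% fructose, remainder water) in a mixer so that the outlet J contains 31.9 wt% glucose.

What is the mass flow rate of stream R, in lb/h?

Let R be the unknown flow. Total out = 2030 + R.
glucose balance: 838.39 + 0.157·R = 0.319·(2030 + R)
(0.157 − 0.319)·R = 0.319×2030 − 838.39 = -190.82
R = -190.82 / -0.162 = 1177.9 lb/h

1178 lb/h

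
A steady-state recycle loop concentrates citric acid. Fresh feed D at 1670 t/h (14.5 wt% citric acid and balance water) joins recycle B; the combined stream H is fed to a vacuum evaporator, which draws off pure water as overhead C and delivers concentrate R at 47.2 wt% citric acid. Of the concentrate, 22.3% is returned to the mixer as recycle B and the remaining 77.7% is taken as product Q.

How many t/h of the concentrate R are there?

Overall citric acid balance (none leaves overhead): citric acid in fresh feed = citric acid in product, i.e. 1670×0.145 = (1−0.223)·R·0.472.
R = 242.15/(0.472×0.777) = 660.27 t/h.

660.3 t/h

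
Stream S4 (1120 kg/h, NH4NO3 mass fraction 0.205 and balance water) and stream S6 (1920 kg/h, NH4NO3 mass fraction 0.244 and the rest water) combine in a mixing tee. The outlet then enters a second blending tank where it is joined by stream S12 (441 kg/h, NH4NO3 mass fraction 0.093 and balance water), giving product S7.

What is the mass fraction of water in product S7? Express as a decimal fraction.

0.788

Overall, product flow = 3481 kg/h.
water in = 1120×0.795 + 1920×0.756 + 441×0.907 = 2741.9 kg/h.
water fraction in S7 = 0.788.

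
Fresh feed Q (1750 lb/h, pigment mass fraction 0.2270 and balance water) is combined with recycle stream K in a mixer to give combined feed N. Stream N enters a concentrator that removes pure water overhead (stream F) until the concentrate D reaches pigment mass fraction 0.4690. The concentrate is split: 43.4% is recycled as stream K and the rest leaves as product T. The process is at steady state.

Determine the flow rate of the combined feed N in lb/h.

2399 lb/h

Overall pigment balance (none leaves overhead): pigment in fresh feed = pigment in product, i.e. 1750×0.227 = (1−0.434)·D·0.469.
D = 397.25/(0.469×0.566) = 1496.5 lb/h.
Recycle K = 0.434×1496.5 = 649.48 lb/h.
Combined feed N = 1750 + 649.48 = 2399.5 lb/h.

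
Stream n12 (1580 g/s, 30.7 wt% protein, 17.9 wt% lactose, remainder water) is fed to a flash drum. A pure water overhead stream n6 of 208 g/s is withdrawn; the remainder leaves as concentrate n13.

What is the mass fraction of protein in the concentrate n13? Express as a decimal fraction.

protein is not removed: 1580×0.307 = 485.06 g/s of protein enters n13.
Concentrate = 1580 − 208 = 1372 g/s.
Mass fraction = 485.06/1372 = 0.3535.

0.3535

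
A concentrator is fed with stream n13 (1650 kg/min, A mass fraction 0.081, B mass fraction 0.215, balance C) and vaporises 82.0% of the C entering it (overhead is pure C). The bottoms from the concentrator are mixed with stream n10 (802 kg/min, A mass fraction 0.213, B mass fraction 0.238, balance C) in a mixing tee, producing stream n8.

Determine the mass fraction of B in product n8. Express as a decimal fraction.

0.364

Vapour removed = 0.820×0.704×1650 = 952.51 kg/min; concentrate = 697.49 kg/min.
B reaching the mixer = 354.75 (from concentrate) + 802×0.238 = 545.63 kg/min.
Product flow = 697.49 + 802 = 1499.5 kg/min; B fraction = 0.364.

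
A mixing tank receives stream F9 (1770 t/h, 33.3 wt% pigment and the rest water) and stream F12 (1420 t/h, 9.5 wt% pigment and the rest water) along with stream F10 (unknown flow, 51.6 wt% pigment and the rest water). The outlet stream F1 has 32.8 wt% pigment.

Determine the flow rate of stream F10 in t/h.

Let F10 be the unknown flow. Total out = 3190 + F10.
pigment balance: 724.31 + 0.516·F10 = 0.328·(3190 + F10)
(0.516 − 0.328)·F10 = 0.328×3190 − 724.31 = 322.01
F10 = 322.01 / 0.188 = 1712.8 t/h

1713 t/h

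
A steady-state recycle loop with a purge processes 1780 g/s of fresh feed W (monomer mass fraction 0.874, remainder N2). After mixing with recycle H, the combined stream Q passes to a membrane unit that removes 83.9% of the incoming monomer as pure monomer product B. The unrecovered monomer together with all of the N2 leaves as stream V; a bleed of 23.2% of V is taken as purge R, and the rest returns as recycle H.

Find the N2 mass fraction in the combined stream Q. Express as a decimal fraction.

N2 enters only via W and leaves only via the purge: 1780×0.126 = 0.232×(N2 in V), and the membrane unit passes all N2, so N2 in Q = N2 in V = 966.72 g/s.
monomer in Q: m_A = 1780×0.874 + (1−0.232)·(1−0.839)·m_A, so m_A = 1555.7/0.8764 = 1775.2 g/s.
Q = 1775.2 + 966.72 = 2741.9 g/s.
N2 fraction in Q = 966.72/2741.9 = 0.353.

0.353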